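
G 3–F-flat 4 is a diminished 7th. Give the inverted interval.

Inverted interval numbers add to nine, so a seventh pairs with a second (7 + 2 = 9).
Quality inverts too: diminished becomes augmented. That makes the inversion an augmented second.

augmented 2nd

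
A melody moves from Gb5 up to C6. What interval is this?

G to C spans four letter names (G-A-B-C) — that makes it a fourth of some quality.
A perfect fourth would be 5 semitones; Gb5 to C6 is 6, one semitone wider, so the interval is augmented.

augmented fourth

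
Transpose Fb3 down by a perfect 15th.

A fifteenth keeps the letter name F, two octaves down from F.
A perfect fifteenth spans 24 semitones, so from Fb3 the target pitch is Fb1.

Fb1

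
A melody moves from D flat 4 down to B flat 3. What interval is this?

minor third

Descending from Db4 to Bb3 is the same interval as ascending Bb3 to Db4.
B to D spans three letter names (B-C-D): a third.
A major third would be 4 semitones, but Bb3 to Db4 is 3 — one semitone narrower, making it a minor third.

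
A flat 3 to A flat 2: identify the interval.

Descending from Ab3 to Ab2 is the same interval as ascending Ab2 to Ab3.
A to A is the same letter name, plus an octave — that makes it an octave of some quality.
Ab2 to Ab3 is 12 semitones, matching the perfect octave exactly, so the quality is perfect.

perfect octave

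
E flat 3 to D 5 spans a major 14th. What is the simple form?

major 7th

Subtracting seven from the interval number removes an octave: 14 − 7 = 7.
Quality carries through unchanged, so the simple form is a major seventh.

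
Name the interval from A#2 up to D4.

diminished 11th

A to D spans four letter names (A-B-C-D), plus an octave: an eleventh.
A#2 to D4 spans 16 semitones — one semitone narrower than the perfect eleventh (17) — giving a diminished eleventh.
(Equivalently, a compound diminished fourth: a diminished fourth plus an octave.)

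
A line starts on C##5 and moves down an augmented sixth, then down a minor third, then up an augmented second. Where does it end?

D##4

An augmented sixth down from C##5 is E4.
E4 down a minor third → C#4 (3 semitones).
C#4 up an augmented second → D##4 (3 semitones).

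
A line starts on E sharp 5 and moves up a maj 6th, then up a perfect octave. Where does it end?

C double-sharp 7

A major sixth up from E#5 is C##6.
A perfect octave up from C##6 is C##7.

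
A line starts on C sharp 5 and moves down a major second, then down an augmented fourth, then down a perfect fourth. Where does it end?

C 4

A major second down from C#5 is B4.
Down an augmented fourth from B4: F4 (6 semitones down).
F4 down a perfect fourth → C4 (5 semitones).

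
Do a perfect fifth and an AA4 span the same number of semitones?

Yes

A perfect fifth = 7 semitones = a doubly augmented fourth; enharmonically equal.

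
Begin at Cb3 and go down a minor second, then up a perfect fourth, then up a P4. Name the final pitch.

A minor second down from Cb3 is Bb2.
Bb2 up a perfect fourth → Eb3 (5 semitones).
Up a perfect fourth from Eb3: Ab3 (5 semitones up).

Ab3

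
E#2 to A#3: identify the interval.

E to A spans four letter names (E-F-G-A), plus an octave: an eleventh.
E#2 to A#3 is 17 semitones, matching the perfect eleventh exactly, so the quality is perfect.
(Equivalently, a compound perfect fourth: a perfect fourth plus an octave.)

P11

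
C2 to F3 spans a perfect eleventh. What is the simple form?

Subtracting seven from the interval number removes an octave: 11 − 7 = 4.
So a perfect eleventh is an octave plus a perfect fourth. The quality is unchanged.

perfect fourth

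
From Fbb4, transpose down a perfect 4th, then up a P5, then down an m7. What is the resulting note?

A perfect fourth down from Fbb4 is Cbb4.
Up a perfect fifth from Cbb4: Gbb4 (7 semitones up).
Down a minor seventh from Gbb4: Abb3 (10 semitones down).

Abb3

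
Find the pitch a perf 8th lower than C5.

The letter stays C (same as the start), shifted an octave down.
A perfect octave spans 12 semitones, so from C5 the target pitch is C4.

C4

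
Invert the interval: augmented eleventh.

First reduce the compound augmented eleventh to its simple form, an augmented fourth.
Inverted interval numbers add to nine, so a fourth pairs with a fifth (4 + 5 = 9).
Quality inverts too: augmented becomes diminished. That makes the inversion a diminished fifth.

diminished fifth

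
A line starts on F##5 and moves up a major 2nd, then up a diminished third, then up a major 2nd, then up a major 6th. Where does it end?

F##5 up a major second → G##5 (2 semitones).
Up a diminished third from G##5: B5 (2 semitones up).
Up a major second from B5: C#6 (2 semitones up).
C#6 up a major sixth → A#6 (9 semitones).

A#6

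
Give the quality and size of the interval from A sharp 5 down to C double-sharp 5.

minor sixth

Descending from A#5 to C##5 is the same interval as ascending C##5 to A#5.
C to A spans six letter names (C-D-E-F-G-A), so the interval is some kind of sixth.
A major sixth would be 9 semitones, but C##5 to A#5 is 8 — one semitone narrower, making it a minor sixth.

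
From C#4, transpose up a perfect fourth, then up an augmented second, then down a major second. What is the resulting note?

A perfect fourth up from C#4 is F#4.
Up an augmented second from F#4: G##4 (3 semitones up).
A major second down from G##4 is F##4.

F##4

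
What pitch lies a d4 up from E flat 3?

A double-flat 3

The fourth takes the letter from E up to A.
A diminished fourth is 4 semitones; 4 semitones up from Eb3 gives Abb3.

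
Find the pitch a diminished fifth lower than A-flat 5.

D 5

Five letter names down from A: D.
Moving 6 semitones down from Ab5 (the size of a diminished fifth) reaches D5.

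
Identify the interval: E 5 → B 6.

E to B spans five letter names (E-F-G-A-B), plus an octave: a twelfth.
E5 to B6 is 19 semitones, matching the perfect twelfth exactly, so the quality is perfect.
(Equivalently, a compound perfect fifth: a perfect fifth plus an octave.)

P12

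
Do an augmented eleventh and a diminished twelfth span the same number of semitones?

Yes

An augmented eleventh = 18 semitones = a diminished twelfth; enharmonically equal.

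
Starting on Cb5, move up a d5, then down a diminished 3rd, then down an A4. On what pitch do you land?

Bbb4

A diminished fifth up from Cb5 is Gbb5.
Down a diminished third from Gbb5: Eb5 (2 semitones down).
Down an augmented fourth from Eb5: Bbb4 (6 semitones down).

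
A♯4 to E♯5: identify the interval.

A to E spans five letter names (A-B-C-D-E) — that makes it a fifth of some quality.
A#4 to E#5 is 7 semitones, matching the perfect fifth exactly, so the quality is perfect.

P5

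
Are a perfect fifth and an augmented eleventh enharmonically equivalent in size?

A perfect fifth is 7 semitones but an augmented eleventh is 18 semitones — different sizes.

No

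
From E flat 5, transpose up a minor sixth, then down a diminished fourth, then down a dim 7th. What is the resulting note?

A sharp 4

A minor sixth up from Eb5 is Cb6.
A diminished fourth down from Cb6 is G5.
Down a diminished seventh from G5: A#4 (9 semitones down).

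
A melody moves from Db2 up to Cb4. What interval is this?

minor 14th

D to C spans seven letter names (D-E-F-G-A-B-C), plus an octave — that makes it a fourteenth of some quality.
At 22 semitones, Db2→Cb4 falls one short of a major fourteenth: minor.
(Equivalently, a compound minor seventh: a minor seventh plus an octave.)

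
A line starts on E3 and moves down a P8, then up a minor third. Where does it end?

G2

A perfect octave down from E3 is E2.
E2 up a minor third → G2 (3 semitones).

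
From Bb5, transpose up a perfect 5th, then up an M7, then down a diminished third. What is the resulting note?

C##7

A perfect fifth up from Bb5 is F6.
F6 up a major seventh → E7 (11 semitones).
E7 down a diminished third → C##7 (2 semitones).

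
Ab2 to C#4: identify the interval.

A to C spans three letter names (A-B-C), plus an octave, so the interval is some kind of tenth.
Ab2 to C#4 spans 17 semitones — one semitone wider than the major tenth (16) — giving an augmented tenth.
(Equivalently, a compound augmented third: an augmented third plus an octave.)

augmented tenth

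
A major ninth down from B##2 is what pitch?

Two letters down from B (plus an octave) reaches A.
Moving 14 semitones down from B##2 (the size of a major ninth) reaches A##1.

A##1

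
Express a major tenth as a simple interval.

major third

Each octave removed subtracts seven from the number: 10 − 7 = 3.
That makes a major tenth a compound major third — an octave plus a major third.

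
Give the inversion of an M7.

Interval numbers invert to sum to nine: 7 + 2 = 9, so a seventh inverts to a second.
And major becomes minor under inversion, so we get a minor second.

m2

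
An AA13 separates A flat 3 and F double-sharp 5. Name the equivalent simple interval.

doubly augmented sixth

Each octave removed subtracts seven from the number: 13 − 7 = 6.
Quality carries through unchanged, so the simple form is a doubly augmented sixth.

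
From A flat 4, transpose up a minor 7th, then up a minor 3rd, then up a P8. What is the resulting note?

A minor seventh up from Ab4 is Gb5.
A minor third up from Gb5 is Bbb5.
Bbb5 up a perfect octave → Bbb6 (12 semitones).

B double-flat 6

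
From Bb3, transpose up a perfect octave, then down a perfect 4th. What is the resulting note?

Up a perfect octave from Bb3: Bb4 (12 semitones up).
Down a perfect fourth from Bb4: F4 (5 semitones down).

F4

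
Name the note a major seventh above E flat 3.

D 4

Seven letter names up from E: D.
A major seventh is 11 semitones; 11 semitones up from Eb3 gives D4.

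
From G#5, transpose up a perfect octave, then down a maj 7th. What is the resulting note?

A5

Up a perfect octave from G#5: G#6 (12 semitones up).
Down a major seventh from G#6: A5 (11 semitones down).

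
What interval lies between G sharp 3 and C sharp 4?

G to C spans four letter names (G-A-B-C), so the interval is some kind of fourth.
The perfect fourth spans 5 semitones, and G#3 to C#4 is exactly 5 semitones — so this is a perfect fourth.

P4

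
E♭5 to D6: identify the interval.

major seventh

E to D spans seven letter names (E-F-G-A-B-C-D), so the interval is some kind of seventh.
The major seventh spans 11 semitones, and Eb5 to D6 is exactly 11 semitones — so this is a major seventh.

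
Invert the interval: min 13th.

First reduce the compound minor thirteenth to its simple form, a minor sixth.
Interval numbers invert to sum to nine: 6 + 3 = 9, so a sixth inverts to a third.
Quality inverts too: minor becomes major. That makes the inversion a major third.

major 3rd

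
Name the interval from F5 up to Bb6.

F to B spans four letter names (F-G-A-B), plus an octave — that makes it an eleventh of some quality.
Counting semitones, F5→Bb6 is 17, which is the perfect eleventh.
(Equivalently, a compound perfect fourth: a perfect fourth plus an octave.)

perfect eleventh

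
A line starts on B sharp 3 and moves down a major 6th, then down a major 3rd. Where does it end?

B 2

Down a major sixth from B#3: D#3 (9 semitones down).
Down a major third from D#3: B2 (4 semitones down).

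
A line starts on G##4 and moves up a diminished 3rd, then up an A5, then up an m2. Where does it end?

G#5

A diminished third up from G##4 is B4.
An augmented fifth up from B4 is F##5.
A minor second up from F##5 is G#5.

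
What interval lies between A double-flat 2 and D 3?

doubly augmented fourth

A to D spans four letter names (A-B-C-D) — that makes it a fourth of some quality.
Abb2 to D3 spans 7 semitones — two semitones wider than the perfect fourth (5) — giving a doubly augmented fourth.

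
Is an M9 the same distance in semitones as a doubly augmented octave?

Yes

A major ninth spans 14 semitones, and a doubly augmented octave also spans 14 semitones — they're enharmonic.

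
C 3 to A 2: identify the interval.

minor third

Descending from C3 to A2 is the same interval as ascending A2 to C3.
A to C spans three letter names (A-B-C), so the interval is some kind of third.
A2 to C3 is 3 semitones, a half step short of the major third (4), so this is minor.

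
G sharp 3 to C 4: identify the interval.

diminished fourth

G to C spans four letter names (G-A-B-C): a fourth.
G#3 to C4 spans 4 semitones — one semitone narrower than the perfect fourth (5) — giving a diminished fourth.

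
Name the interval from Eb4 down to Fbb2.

Descending from Eb4 to Fbb2 is the same interval as ascending Fbb2 to Eb4.
F to E spans seven letter names (F-G-A-B-C-D-E), plus an octave — that makes it a fourteenth of some quality.
A major fourteenth would be 23 semitones; Fbb2 to Eb4 is 24, one semitone wider, so the interval is augmented.
(Equivalently, a compound augmented seventh: an augmented seventh plus an octave.)

augmented fourteenth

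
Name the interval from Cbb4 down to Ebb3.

Descending from Cbb4 to Ebb3 is the same interval as ascending Ebb3 to Cbb4.
E to C spans six letter names (E-F-G-A-B-C) — that makes it a sixth of some quality.
Ebb3 to Cbb4 is 8 semitones, a half step short of the major sixth (9), so this is minor.

minor 6th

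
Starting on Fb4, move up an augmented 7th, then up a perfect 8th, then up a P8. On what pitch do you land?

Fb4 up an augmented seventh → E5 (12 semitones).
A perfect octave up from E5 is E6.
A perfect octave up from E6 is E7.

E7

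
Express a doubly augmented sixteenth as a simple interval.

doubly augmented 2nd

Each octave removed subtracts seven from the number: 16 − 14 = 2.
That makes a doubly augmented sixteenth a compound doubly augmented second — 2 octaves plus a doubly augmented second.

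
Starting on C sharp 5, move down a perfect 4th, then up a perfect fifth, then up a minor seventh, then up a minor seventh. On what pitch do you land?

C#5 down a perfect fourth → G#4 (5 semitones).
A perfect fifth up from G#4 is D#5.
Up a minor seventh from D#5: C#6 (10 semitones up).
Up a minor seventh from C#6: B6 (10 semitones up).

B 6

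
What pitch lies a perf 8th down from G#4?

G#3

The letter stays G (same as the start), shifted an octave down.
A perfect octave spans 12 semitones, so from G#4 the target pitch is G#3.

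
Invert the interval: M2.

The rule of nine gives the new number: 9 − 2 = 7, so a second becomes a seventh.
The quality also flips — major becomes minor — giving a minor seventh.

minor 7th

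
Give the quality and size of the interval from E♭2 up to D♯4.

E to D spans seven letter names (E-F-G-A-B-C-D), plus an octave — that makes it a fourteenth of some quality.
Eb2 to D#4 spans 24 semitones — one semitone wider than the major fourteenth (23) — giving an augmented fourteenth.
(Equivalently, a compound augmented seventh: an augmented seventh plus an octave.)

augmented 14th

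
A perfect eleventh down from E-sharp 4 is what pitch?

B-sharp 2

Four letters down from E (plus an octave) reaches B.
Moving 17 semitones down from E#4 (the size of a perfect eleventh) reaches B#2.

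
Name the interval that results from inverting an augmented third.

diminished 6th

The rule of nine gives the new number: 9 − 3 = 6, so a third becomes a sixth.
Quality inverts too: augmented becomes diminished. That makes the inversion a diminished sixth.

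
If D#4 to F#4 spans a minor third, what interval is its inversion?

Inverted interval numbers add to nine, so a third pairs with a sixth (3 + 6 = 9).
The quality also flips — minor becomes major — giving a major sixth.

M6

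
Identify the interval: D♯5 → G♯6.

perfect eleventh

D to G spans four letter names (D-E-F-G), plus an octave, so the interval is some kind of eleventh.
D#5 to G#6 is 17 semitones, matching the perfect eleventh exactly, so the quality is perfect.
(Equivalently, a compound perfect fourth: a perfect fourth plus an octave.)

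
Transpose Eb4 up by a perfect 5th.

Bb4

Five letter names up from E: B.
Moving 7 semitones up from Eb4 (the size of a perfect fifth) reaches Bb4.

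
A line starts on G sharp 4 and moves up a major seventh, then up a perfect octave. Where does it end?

F double-sharp 6

G#4 up a major seventh → F##5 (11 semitones).
Up a perfect octave from F##5: F##6 (12 semitones up).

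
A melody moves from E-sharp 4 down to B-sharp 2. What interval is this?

perfect 11th

Descending from E#4 to B#2 is the same interval as ascending B#2 to E#4.
B to E spans four letter names (B-C-D-E), plus an octave: an eleventh.
B#2 to E#4 is 17 semitones, matching the perfect eleventh exactly, so the quality is perfect.
(Equivalently, a compound perfect fourth: a perfect fourth plus an octave.)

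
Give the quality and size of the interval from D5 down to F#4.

minor sixth

Descending from D5 to F#4 is the same interval as ascending F#4 to D5.
F to D spans six letter names (F-G-A-B-C-D) — that makes it a sixth of some quality.
F#4 to D5 is 8 semitones, a half step short of the major sixth (9), so this is minor.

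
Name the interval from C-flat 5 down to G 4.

diminished fourth

Descending from Cb5 to G4 is the same interval as ascending G4 to Cb5.
G to C spans four letter names (G-A-B-C), so the interval is some kind of fourth.
G4 to Cb5 spans 4 semitones — one semitone narrower than the perfect fourth (5) — giving a diminished fourth.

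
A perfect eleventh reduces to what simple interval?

perfect fourth

Subtracting seven from the interval number removes an octave: 11 − 7 = 4.
Quality carries through unchanged, so the simple form is a perfect fourth.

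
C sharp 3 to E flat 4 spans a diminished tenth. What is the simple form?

Take out an octave (7 from the number): 10 − 7 = 3.
So a diminished tenth is an octave plus a diminished third. The quality is unchanged.

d3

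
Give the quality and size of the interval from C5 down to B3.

Descending from C5 to B3 is the same interval as ascending B3 to C5.
B to C spans two letter names (B-C), plus an octave: a ninth.
A major ninth would be 14 semitones, but B3 to C5 is 13 — one semitone narrower, making it a minor ninth.
(Equivalently, a compound minor second: a minor second plus an octave.)

minor ninth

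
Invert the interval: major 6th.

minor 3rd

The rule of nine gives the new number: 9 − 6 = 3, so a sixth becomes a third.
The quality also flips — major becomes minor — giving a minor third.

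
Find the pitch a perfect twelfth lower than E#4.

A#2

The twelfth's letter: E down five letter names plus an octave → A.
A perfect twelfth is 19 semitones; 19 semitones down from E#4 gives A#2.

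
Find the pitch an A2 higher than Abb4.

Bb4

Two letter names up from A: B.
An augmented second is 3 semitones; 3 semitones up from Abb4 gives Bb4.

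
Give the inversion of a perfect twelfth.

First reduce the compound perfect twelfth to its simple form, a perfect fifth.
Inverted interval numbers add to nine, so a fifth pairs with a fourth (5 + 4 = 9).
Quality inverts too: perfect stays perfect. That makes the inversion a perfect fourth.

perfect 4th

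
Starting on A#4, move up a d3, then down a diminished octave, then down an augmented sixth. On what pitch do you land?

Eb3

Up a diminished third from A#4: C5 (2 semitones up).
Down a diminished octave from C5: C#4 (11 semitones down).
Down an augmented sixth from C#4: Eb3 (10 semitones down).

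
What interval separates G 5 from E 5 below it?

Descending from G5 to E5 is the same interval as ascending E5 to G5.
E to G spans three letter names (E-F-G): a third.
A major third would be 4 semitones, but E5 to G5 is 3 — one semitone narrower, making it a minor third.

minor third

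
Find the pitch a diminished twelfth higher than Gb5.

Five letters up from G (plus an octave) reaches D.
Moving 18 semitones up from Gb5 (the size of a diminished twelfth) reaches Dbb7.

Dbb7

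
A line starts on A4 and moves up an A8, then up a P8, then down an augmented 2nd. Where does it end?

Up an augmented octave from A4: A#5 (13 semitones up).
A perfect octave up from A#5 is A#6.
Down an augmented second from A#6: G6 (3 semitones down).

G6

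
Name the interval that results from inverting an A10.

diminished 6th

First reduce the compound augmented tenth to its simple form, an augmented third.
Interval numbers invert to sum to nine: 3 + 6 = 9, so a third inverts to a sixth.
And augmented becomes diminished under inversion, so we get a diminished sixth.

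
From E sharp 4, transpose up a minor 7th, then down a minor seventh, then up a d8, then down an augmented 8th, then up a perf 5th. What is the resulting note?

E#4 up a minor seventh → D#5 (10 semitones).
Down a minor seventh from D#5: E#4 (10 semitones down).
E#4 up a diminished octave → E5 (11 semitones).
E5 down an augmented octave → Eb4 (13 semitones).
A perfect fifth up from Eb4 is Bb4.

B flat 4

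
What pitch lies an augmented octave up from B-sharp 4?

B-double-sharp 5

An octave keeps the letter name B, an octave up from B.
Moving 13 semitones up from B#4 (the size of an augmented octave) reaches B##5.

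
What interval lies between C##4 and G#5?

C to G spans five letter names (C-D-E-F-G), plus an octave — that makes it a twelfth of some quality.
The perfect twelfth is 19 semitones; here we have 18, one semitone narrower: diminished.
(Equivalently, a compound diminished fifth: a diminished fifth plus an octave.)

diminished twelfth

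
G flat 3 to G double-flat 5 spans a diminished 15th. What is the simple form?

diminished octave

Each octave removed subtracts seven from the number: 15 − 7 = 8.
That makes a diminished fifteenth a compound diminished octave — an octave plus a diminished octave.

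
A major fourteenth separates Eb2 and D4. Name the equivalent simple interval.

major seventh

Subtracting seven from the interval number removes an octave: 14 − 7 = 7.
So a major fourteenth is an octave plus a major seventh. The quality is unchanged.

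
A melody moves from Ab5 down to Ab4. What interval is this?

Descending from Ab5 to Ab4 is the same interval as ascending Ab4 to Ab5.
A to A is the same letter name, plus an octave: an octave.
Counting semitones, Ab4→Ab5 is 12, which is the perfect octave.

P8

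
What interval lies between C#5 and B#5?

C to B spans seven letter names (C-D-E-F-G-A-B): a seventh.
The major seventh spans 11 semitones, and C#5 to B#5 is exactly 11 semitones — so this is a major seventh.

M7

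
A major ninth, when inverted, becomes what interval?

minor seventh

First reduce the compound major ninth to its simple form, a major second.
The rule of nine gives the new number: 9 − 2 = 7, so a second becomes a seventh.
Quality inverts too: major becomes minor. That makes the inversion a minor seventh.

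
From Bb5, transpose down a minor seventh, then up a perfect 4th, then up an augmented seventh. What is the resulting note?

Down a minor seventh from Bb5: C5 (10 semitones down).
Up a perfect fourth from C5: F5 (5 semitones up).
Up an augmented seventh from F5: E#6 (12 semitones up).

E#6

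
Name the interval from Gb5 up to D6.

G to D spans five letter names (G-A-B-C-D), so the interval is some kind of fifth.
Gb5 to D6 spans 8 semitones — one semitone wider than the perfect fifth (7) — giving an augmented fifth.

augmented 5th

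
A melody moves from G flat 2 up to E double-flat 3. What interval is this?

minor sixth

G to E spans six letter names (G-A-B-C-D-E), so the interval is some kind of sixth.
A major sixth would be 9 semitones, but Gb2 to Ebb3 is 8 — one semitone narrower, making it a minor sixth.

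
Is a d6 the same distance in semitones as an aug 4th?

No

A diminished sixth spans 7 semitones; an augmented fourth spans 6 semitones. They differ by 1.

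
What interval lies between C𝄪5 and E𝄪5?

C to E spans three letter names (C-D-E), so the interval is some kind of third.
Counting semitones, C##5→E##5 is 4, which is the major third.

major 3rd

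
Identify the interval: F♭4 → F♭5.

F to F is the same letter name, plus an octave: an octave.
Counting semitones, Fb4→Fb5 is 12, which is the perfect octave.

perfect octave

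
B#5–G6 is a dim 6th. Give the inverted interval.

Interval numbers invert to sum to nine: 6 + 3 = 9, so a sixth inverts to a third.
The quality also flips — diminished becomes augmented — giving an augmented third.

augmented third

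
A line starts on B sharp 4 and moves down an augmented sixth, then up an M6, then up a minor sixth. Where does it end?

G 5

Down an augmented sixth from B#4: D4 (10 semitones down).
A major sixth up from D4 is B4.
Up a minor sixth from B4: G5 (8 semitones up).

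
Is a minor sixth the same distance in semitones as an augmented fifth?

A minor sixth spans 8 semitones, and an augmented fifth also spans 8 semitones — they're enharmonic.

Yes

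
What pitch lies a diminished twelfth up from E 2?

B flat 3

Five letters up from E (plus an octave) reaches B.
A diminished twelfth spans 18 semitones, so from E2 the target pitch is Bb3.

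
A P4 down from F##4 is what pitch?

C##4

Counting four letter names down from F lands on C.
A perfect fourth spans 5 semitones, so from F##4 the target pitch is C##4.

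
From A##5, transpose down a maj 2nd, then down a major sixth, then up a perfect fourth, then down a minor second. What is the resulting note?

Down a major second from A##5: G##5 (2 semitones down).
Down a major sixth from G##5: B#4 (9 semitones down).
Up a perfect fourth from B#4: E#5 (5 semitones up).
E#5 down a minor second → D##5 (1 semitone).

D##5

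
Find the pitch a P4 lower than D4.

A3

Four letter names down from D: A.
A perfect fourth is 5 semitones; 5 semitones down from D4 gives A3.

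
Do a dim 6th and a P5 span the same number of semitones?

Both span 7 semitones: a diminished sixth and a perfect fifth are the same chromatic distance.

Yes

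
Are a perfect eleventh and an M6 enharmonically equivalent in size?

17 semitones (perfect eleventh) vs 9 semitones (major sixth): not equal.

No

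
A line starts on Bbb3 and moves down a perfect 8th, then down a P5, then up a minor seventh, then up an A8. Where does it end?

Db4

Bbb3 down a perfect octave → Bbb2 (12 semitones).
Down a perfect fifth from Bbb2: Ebb2 (7 semitones down).
Ebb2 up a minor seventh → Dbb3 (10 semitones).
An augmented octave up from Dbb3 is Db4.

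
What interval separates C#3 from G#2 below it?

Descending from C#3 to G#2 is the same interval as ascending G#2 to C#3.
G to C spans four letter names (G-A-B-C), so the interval is some kind of fourth.
G#2 to C#3 is 5 semitones, matching the perfect fourth exactly, so the quality is perfect.

perfect fourth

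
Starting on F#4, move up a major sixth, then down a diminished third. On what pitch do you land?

B##4

A major sixth up from F#4 is D#5.
Down a diminished third from D#5: B##4 (2 semitones down).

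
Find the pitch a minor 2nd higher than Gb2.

Counting two letter names up from G lands on A.
Moving 1 semitone up from Gb2 (the size of a minor second) reaches Abb2.

Abb2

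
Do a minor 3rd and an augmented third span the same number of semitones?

No

A minor third is 3 semitones but an augmented third is 5 semitones — different sizes.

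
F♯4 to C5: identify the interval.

diminished fifth

F to C spans five letter names (F-G-A-B-C) — that makes it a fifth of some quality.
The perfect fifth is 7 semitones; here we have 6, one semitone narrower: diminished.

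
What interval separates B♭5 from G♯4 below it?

diminished tenth

Descending from Bb5 to G#4 is the same interval as ascending G#4 to Bb5.
G to B spans three letter names (G-A-B), plus an octave: a tenth.
G#4 to Bb5 spans 14 semitones — two semitones narrower than the major tenth (16) — giving a diminished tenth.
(Equivalently, a compound diminished third: a diminished third plus an octave.)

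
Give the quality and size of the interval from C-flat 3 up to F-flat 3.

C to F spans four letter names (C-D-E-F) — that makes it a fourth of some quality.
The perfect fourth spans 5 semitones, and Cb3 to Fb3 is exactly 5 semitones — so this is a perfect fourth.

perfect fourth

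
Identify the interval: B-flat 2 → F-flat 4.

B to F spans five letter names (B-C-D-E-F), plus an octave: a twelfth.
Bb2 to Fb4 spans 18 semitones — one semitone narrower than the perfect twelfth (19) — giving a diminished twelfth.
(Equivalently, a compound diminished fifth: a diminished fifth plus an octave.)

d12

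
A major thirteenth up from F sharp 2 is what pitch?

Six letters up from F (plus an octave) reaches D.
Moving 21 semitones up from F#2 (the size of a major thirteenth) reaches D#4.

D sharp 4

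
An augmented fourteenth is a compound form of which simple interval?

Each octave removed subtracts seven from the number: 14 − 7 = 7.
Quality carries through unchanged, so the simple form is an augmented seventh.

augmented 7th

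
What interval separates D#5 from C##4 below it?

minor ninth

Descending from D#5 to C##4 is the same interval as ascending C##4 to D#5.
C to D spans two letter names (C-D), plus an octave, so the interval is some kind of ninth.
At 13 semitones, C##4→D#5 falls one short of a major ninth: minor.
(Equivalently, a compound minor second: a minor second plus an octave.)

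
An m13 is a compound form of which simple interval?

minor sixth

Take out an octave (7 from the number): 13 − 7 = 6.
Quality carries through unchanged, so the simple form is a minor sixth.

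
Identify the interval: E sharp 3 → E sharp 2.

P8

Descending from E#3 to E#2 is the same interval as ascending E#2 to E#3.
E to E is the same letter name, plus an octave — that makes it an octave of some quality.
Counting semitones, E#2→E#3 is 12, which is the perfect octave.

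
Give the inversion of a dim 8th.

Interval numbers invert to sum to nine: 8 + 1 = 9, so an octave inverts to a unison.
The quality also flips — diminished becomes augmented — giving an augmented unison.

augmented unison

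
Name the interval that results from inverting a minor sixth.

M3

The rule of nine gives the new number: 9 − 6 = 3, so a sixth becomes a third.
The quality also flips — minor becomes major — giving a major third.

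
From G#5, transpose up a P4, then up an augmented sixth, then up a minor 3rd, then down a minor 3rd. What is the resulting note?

A##6

A perfect fourth up from G#5 is C#6.
An augmented sixth up from C#6 is A##6.
A minor third up from A##6 is C##7.
A minor third down from C##7 is A##6.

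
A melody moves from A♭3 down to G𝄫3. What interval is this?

Descending from Ab3 to Gbb3 is the same interval as ascending Gbb3 to Ab3.
G to A spans two letter names (G-A) — that makes it a second of some quality.
Gbb3 to Ab3 spans 3 semitones — one semitone wider than the major second (2) — giving an augmented second.

augmented 2nd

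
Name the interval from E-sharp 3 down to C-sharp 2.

major tenth

Descending from E#3 to C#2 is the same interval as ascending C#2 to E#3.
C to E spans three letter names (C-D-E), plus an octave: a tenth.
C#2 to E#3 is 16 semitones, matching the major tenth exactly, so the quality is major.
(Equivalently, a compound major third: a major third plus an octave.)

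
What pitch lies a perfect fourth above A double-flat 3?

The fourth takes the letter from A up to D.
A perfect fourth is 5 semitones; 5 semitones up from Abb3 gives Dbb4.

D double-flat 4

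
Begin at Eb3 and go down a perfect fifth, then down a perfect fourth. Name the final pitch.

Eb2

Down a perfect fifth from Eb3: Ab2 (7 semitones down).
Down a perfect fourth from Ab2: Eb2 (5 semitones down).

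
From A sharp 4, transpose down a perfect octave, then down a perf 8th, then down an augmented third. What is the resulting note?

Down a perfect octave from A#4: A#3 (12 semitones down).
A perfect octave down from A#3 is A#2.
Down an augmented third from A#2: F2 (5 semitones down).

F 2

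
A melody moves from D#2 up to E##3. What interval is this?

augmented ninth

D to E spans two letter names (D-E), plus an octave, so the interval is some kind of ninth.
A major ninth would be 14 semitones; D#2 to E##3 is 15, one semitone wider, so the interval is augmented.
(Equivalently, a compound augmented second: an augmented second plus an octave.)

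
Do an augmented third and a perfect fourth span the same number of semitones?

An augmented third = 5 semitones = a perfect fourth; enharmonically equal.

Yes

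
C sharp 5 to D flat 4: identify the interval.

augmented seventh

Descending from C#5 to Db4 is the same interval as ascending Db4 to C#5.
D to C spans seven letter names (D-E-F-G-A-B-C): a seventh.
Db4 to C#5 spans 12 semitones — one semitone wider than the major seventh (11) — giving an augmented seventh.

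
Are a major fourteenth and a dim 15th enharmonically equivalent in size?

Yes

Both span 23 semitones: a major fourteenth and a diminished fifteenth are the same chromatic distance.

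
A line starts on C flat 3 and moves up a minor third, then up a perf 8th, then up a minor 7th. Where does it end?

D double-flat 5

A minor third up from Cb3 is Ebb3.
Up a perfect octave from Ebb3: Ebb4 (12 semitones up).
Ebb4 up a minor seventh → Dbb5 (10 semitones).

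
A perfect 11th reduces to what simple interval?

P4

Take out an octave (7 from the number): 11 − 7 = 4.
Quality carries through unchanged, so the simple form is a perfect fourth.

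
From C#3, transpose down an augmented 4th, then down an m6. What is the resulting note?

C#3 down an augmented fourth → G2 (6 semitones).
G2 down a minor sixth → B1 (8 semitones).

B1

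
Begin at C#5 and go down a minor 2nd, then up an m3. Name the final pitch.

C#5 down a minor second → B#4 (1 semitone).
Up a minor third from B#4: D#5 (3 semitones up).

D#5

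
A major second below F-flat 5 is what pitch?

E-double-flat 5

The second takes the letter from F down to E.
Moving 2 semitones down from Fb5 (the size of a major second) reaches Ebb5.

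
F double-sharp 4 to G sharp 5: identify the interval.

F to G spans two letter names (F-G), plus an octave, so the interval is some kind of ninth.
F##4 to G#5 is 13 semitones, a half step short of the major ninth (14), so this is minor.
(Equivalently, a compound minor second: a minor second plus an octave.)

minor 9th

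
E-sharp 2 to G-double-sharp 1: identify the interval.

Descending from E#2 to G##1 is the same interval as ascending G##1 to E#2.
G to E spans six letter names (G-A-B-C-D-E): a sixth.
G##1 to E#2 is 8 semitones, a half step short of the major sixth (9), so this is minor.

m6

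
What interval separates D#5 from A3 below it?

augmented eleventh

Descending from D#5 to A3 is the same interval as ascending A3 to D#5.
A to D spans four letter names (A-B-C-D), plus an octave, so the interval is some kind of eleventh.
A perfect eleventh would be 17 semitones; A3 to D#5 is 18, one semitone wider, so the interval is augmented.
(Equivalently, a compound augmented fourth: an augmented fourth plus an octave.)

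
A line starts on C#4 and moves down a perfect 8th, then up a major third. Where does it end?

E#3

C#4 down a perfect octave → C#3 (12 semitones).
C#3 up a major third → E#3 (4 semitones).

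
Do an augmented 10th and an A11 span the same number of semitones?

No

An augmented tenth spans 17 semitones; an augmented eleventh spans 18 semitones. They differ by 1.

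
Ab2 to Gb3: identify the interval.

minor seventh

A to G spans seven letter names (A-B-C-D-E-F-G): a seventh.
A major seventh would be 11 semitones, but Ab2 to Gb3 is 10 — one semitone narrower, making it a minor seventh.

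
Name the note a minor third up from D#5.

F#5

The third takes the letter from D up to F.
A minor third is 3 semitones; 3 semitones up from D#5 gives F#5.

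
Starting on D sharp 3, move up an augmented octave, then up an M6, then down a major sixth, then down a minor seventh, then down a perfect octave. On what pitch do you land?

E double-sharp 2

Up an augmented octave from D#3: D##4 (13 semitones up).
A major sixth up from D##4 is B##4.
Down a major sixth from B##4: D##4 (9 semitones down).
Down a minor seventh from D##4: E##3 (10 semitones down).
Down a perfect octave from E##3: E##2 (12 semitones down).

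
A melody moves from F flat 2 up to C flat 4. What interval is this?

perfect 12th

F to C spans five letter names (F-G-A-B-C), plus an octave — that makes it a twelfth of some quality.
The perfect twelfth spans 19 semitones, and Fb2 to Cb4 is exactly 19 semitones — so this is a perfect twelfth.
(Equivalently, a compound perfect fifth: a perfect fifth plus an octave.)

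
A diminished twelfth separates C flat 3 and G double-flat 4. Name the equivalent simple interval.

Each octave removed subtracts seven from the number: 12 − 7 = 5.
Quality carries through unchanged, so the simple form is a diminished fifth.

diminished 5th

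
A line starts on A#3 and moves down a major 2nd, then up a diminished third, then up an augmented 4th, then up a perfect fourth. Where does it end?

A major second down from A#3 is G#3.
G#3 up a diminished third → Bb3 (2 semitones).
An augmented fourth up from Bb3 is E4.
E4 up a perfect fourth → A4 (5 semitones).

A4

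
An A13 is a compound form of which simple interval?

augmented sixth

Take out an octave (7 from the number): 13 − 7 = 6.
Quality carries through unchanged, so the simple form is an augmented sixth.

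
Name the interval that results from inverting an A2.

The rule of nine gives the new number: 9 − 2 = 7, so a second becomes a seventh.
The quality also flips — augmented becomes diminished — giving a diminished seventh.

diminished 7th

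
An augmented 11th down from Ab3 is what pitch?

Ebb2

Four letters down from A (plus an octave) reaches E.
Moving 18 semitones down from Ab3 (the size of an augmented eleventh) reaches Ebb2.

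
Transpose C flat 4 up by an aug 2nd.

D 4

Counting two letter names up from C lands on D.
An augmented second is 3 semitones; 3 semitones up from Cb4 gives D4.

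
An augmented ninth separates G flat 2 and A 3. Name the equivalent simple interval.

Take out an octave (7 from the number): 9 − 7 = 2.
That makes an augmented ninth a compound augmented second — an octave plus an augmented second.

A2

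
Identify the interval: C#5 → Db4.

Descending from C#5 to Db4 is the same interval as ascending Db4 to C#5.
D to C spans seven letter names (D-E-F-G-A-B-C) — that makes it a seventh of some quality.
The major seventh is 11 semitones; here we have 12, one semitone wider: augmented.

augmented seventh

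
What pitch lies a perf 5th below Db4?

Gb3

Five letter names down from D: G.
Moving 7 semitones down from Db4 (the size of a perfect fifth) reaches Gb3.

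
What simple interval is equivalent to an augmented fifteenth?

A8

Subtracting seven from the interval number removes an octave: 15 − 7 = 8.
Quality carries through unchanged, so the simple form is an augmented octave.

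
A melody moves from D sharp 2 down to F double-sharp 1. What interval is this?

Descending from D#2 to F##1 is the same interval as ascending F##1 to D#2.
F to D spans six letter names (F-G-A-B-C-D) — that makes it a sixth of some quality.
At 8 semitones, F##1→D#2 falls one short of a major sixth: minor.

minor sixth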